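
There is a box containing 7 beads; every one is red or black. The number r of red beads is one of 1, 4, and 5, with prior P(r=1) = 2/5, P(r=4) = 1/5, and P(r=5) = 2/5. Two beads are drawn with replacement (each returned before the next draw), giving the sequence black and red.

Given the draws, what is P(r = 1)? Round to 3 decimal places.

Compute the likelihood of the observed sequence for each case: P(data | r = 1) = (6/7)(1/7) = 6/49; P(data | r = 4) = (3/7)(4/7) = 12/49; P(data | r = 5) = (2/7)(5/7) = 10/49.
Multiplying each by its prior: 2/5 · 6/49 = 12/245, 1/5 · 12/49 = 12/245, 2/5 · 10/49 = 4/49; with total 44/245.
So P(r = 1 | data) = (12/245) / (44/245) = 3/11.

0.273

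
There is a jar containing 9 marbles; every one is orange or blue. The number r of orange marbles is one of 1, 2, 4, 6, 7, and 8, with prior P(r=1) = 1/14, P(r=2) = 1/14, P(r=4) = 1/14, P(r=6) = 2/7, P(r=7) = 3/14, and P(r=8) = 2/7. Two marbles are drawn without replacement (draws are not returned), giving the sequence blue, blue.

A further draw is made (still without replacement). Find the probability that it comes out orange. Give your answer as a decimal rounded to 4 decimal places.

0.3919

The likelihood of the observed sequence under each hypothesis: P(data | r = 1) = (8/9)(7/8) = 7/9; P(data | r = 2) = (7/9)(6/8) = 7/12; P(data | r = 4) = (5/9)(4/8) = 5/18; P(data | r = 6) = (3/9)(2/8) = 1/12; P(data | r = 7) = (2/9)(1/8) = 1/36; P(data | r = 8) = (1/9)(0/8) = 0.
The prior-weighted likelihoods are 1/14 · 7/9 = 1/18, 1/14 · 7/12 = 1/24, 1/14 · 5/18 = 5/252, 2/7 · 1/12 = 1/42, 3/14 · 1/36 = 1/168, 2/7 · 0 = 0; with total 37/252.
Normalising, the posterior is P(r = 1 | data) = 14/37, P(r = 2 | data) = 21/74, P(r = 4 | data) = 5/37, P(r = 6 | data) = 6/37, P(r = 7 | data) = 3/74, P(r = 8 | data) = 0.
So P(orange next | data) = Σ P(orange next | H) P(H | data) = (1/7)(14/37) + (2/7)(21/74) + (4/7)(5/37) + (6/7)(6/37) + (1)(3/74) = 29/74.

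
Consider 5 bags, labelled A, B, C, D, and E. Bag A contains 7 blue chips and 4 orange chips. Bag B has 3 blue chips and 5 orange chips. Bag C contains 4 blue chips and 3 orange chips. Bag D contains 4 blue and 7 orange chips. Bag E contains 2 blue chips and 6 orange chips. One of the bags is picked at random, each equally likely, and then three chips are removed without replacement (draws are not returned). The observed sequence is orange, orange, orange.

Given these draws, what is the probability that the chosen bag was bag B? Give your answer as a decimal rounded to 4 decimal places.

The likelihood of the observed sequence under each hypothesis: P(data | bag A) = (4/11)(3/10)(2/9) = 0.024242; P(data | bag B) = (5/8)(4/7)(3/6) = 0.17857; P(data | bag C) = (3/7)(2/6)(1/5) = 0.028571; P(data | bag D) = (7/11)(6/10)(5/9) = 0.21212; P(data | bag E) = (6/8)(5/7)(4/6) = 0.35714.
The prior-weighted likelihoods are 1/5 · 0.024242 = 0.0048485, 1/5 · 0.17857 = 0.035714, 1/5 · 0.028571 = 0.0057143, 1/5 · 0.21212 = 0.042424, 1/5 · 0.35714 = 0.071429; summing to 0.16013.
So P(bag B | data) = (0.035714) / (0.16013) = 0.22303.

0.2230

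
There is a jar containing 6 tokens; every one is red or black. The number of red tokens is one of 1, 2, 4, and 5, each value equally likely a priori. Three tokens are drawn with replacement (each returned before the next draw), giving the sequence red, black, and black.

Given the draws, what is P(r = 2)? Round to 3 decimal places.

0.410

Under each hypothesis, the probability of the observed sequence is: P(data | r = 1) = (1/6)(5/6)(5/6) = 25/216; P(data | r = 2) = (2/6)(4/6)(4/6) = 4/27; P(data | r = 4) = (4/6)(2/6)(2/6) = 2/27; P(data | r = 5) = (5/6)(1/6)(1/6) = 5/216.
Multiplying each by its prior: 1/4 · 25/216 = 25/864, 1/4 · 4/27 = 1/27, 1/4 · 2/27 = 1/54, 1/4 · 5/216 = 5/864; summing to 13/144.
Therefore the posterior P(r = 2 | data) = (1/27) / (13/144) = 16/39.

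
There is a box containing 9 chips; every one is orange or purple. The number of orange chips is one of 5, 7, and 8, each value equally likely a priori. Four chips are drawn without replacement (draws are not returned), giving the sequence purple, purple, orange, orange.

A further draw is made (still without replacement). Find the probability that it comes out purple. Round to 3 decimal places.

Under each hypothesis, the probability of the observed sequence is: P(data | r = 5) = (4/9)(3/8)(5/7)(4/6) = 5/63; P(data | r = 7) = (2/9)(1/8)(7/7)(6/6) = 1/36; P(data | r = 8) = (1/9)(0/8) = 0.
The prior-weighted likelihoods are 1/3 · 5/63 = 5/189, 1/3 · 1/36 = 1/108, 1/3 · 0 = 0; with total 1/28.
The posterior is then P(r = 5 | data) = 20/27, P(r = 7 | data) = 7/27, P(r = 8 | data) = 0.
The predictive probability is P(purple next | data) = (2/5)(20/27) + (0)(7/27) = 8/27.

0.296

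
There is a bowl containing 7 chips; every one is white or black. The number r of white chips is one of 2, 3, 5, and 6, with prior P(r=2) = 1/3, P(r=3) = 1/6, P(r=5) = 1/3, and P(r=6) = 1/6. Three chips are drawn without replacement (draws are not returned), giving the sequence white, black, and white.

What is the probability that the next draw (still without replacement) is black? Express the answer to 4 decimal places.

0.3766

Under each hypothesis, the probability of the observed sequence is: P(data | r = 2) = (2/7)(5/6)(1/5) = 1/21; P(data | r = 3) = (3/7)(4/6)(2/5) = 4/35; P(data | r = 5) = (5/7)(2/6)(4/5) = 4/21; P(data | r = 6) = (6/7)(1/6)(5/5) = 1/7.
The prior-weighted likelihoods are 1/3 · 1/21 = 1/63, 1/6 · 4/35 = 2/105, 1/3 · 4/21 = 4/63, 1/6 · 1/7 = 1/42; these sum to 11/90.
Normalising, the posterior is P(r = 2 | data) = 10/77, P(r = 3 | data) = 12/77, P(r = 5 | data) = 40/77, P(r = 6 | data) = 15/77.
So P(black next | data) = Σ P(black next | H) P(H | data) = (1)(10/77) + (3/4)(12/77) + (1/4)(40/77) + (0)(15/77) = 29/77.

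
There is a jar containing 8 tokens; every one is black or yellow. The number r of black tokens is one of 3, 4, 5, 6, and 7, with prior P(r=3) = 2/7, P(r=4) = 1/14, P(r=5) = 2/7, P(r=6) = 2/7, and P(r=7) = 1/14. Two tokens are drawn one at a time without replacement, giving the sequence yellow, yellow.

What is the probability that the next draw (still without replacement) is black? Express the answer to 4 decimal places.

0.6129

Compute the likelihood of the observed sequence for each case: P(data | r = 3) = (5/8)(4/7) = 5/14; P(data | r = 4) = (4/8)(3/7) = 3/14; P(data | r = 5) = (3/8)(2/7) = 3/28; P(data | r = 6) = (2/8)(1/7) = 1/28; P(data | r = 7) = (1/8)(0/7) = 0.
Multiplying each by its prior: 2/7 · 5/14 = 5/49, 1/14 · 3/14 = 3/196, 2/7 · 3/28 = 3/98, 2/7 · 1/28 = 1/98, 1/14 · 0 = 0; summing to 31/196.
Dividing through by the total gives posterior P(r = 3 | data) = 20/31, P(r = 4 | data) = 3/31, P(r = 5 | data) = 6/31, P(r = 6 | data) = 2/31, P(r = 7 | data) = 0.
So P(black next | data) = Σ P(black next | H) P(H | data) = (1/2)(20/31) + (2/3)(3/31) + (5/6)(6/31) + (1)(2/31) = 19/31.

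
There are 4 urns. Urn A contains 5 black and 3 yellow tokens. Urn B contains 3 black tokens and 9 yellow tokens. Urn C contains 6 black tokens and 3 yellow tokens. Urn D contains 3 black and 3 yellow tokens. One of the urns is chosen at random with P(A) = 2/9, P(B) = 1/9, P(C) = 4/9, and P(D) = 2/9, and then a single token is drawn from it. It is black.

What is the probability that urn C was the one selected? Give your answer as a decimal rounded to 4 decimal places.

0.5161

The likelihood of this draw under each hypothesis: P(data | urn A) = (5/8) = 5/8; P(data | urn B) = (3/12) = 1/4; P(data | urn C) = (6/9) = 2/3; P(data | urn D) = (3/6) = 1/2.
Multiplying each by its prior: 2/9 · 5/8 = 5/36, 1/9 · 1/4 = 1/36, 4/9 · 2/3 = 8/27, 2/9 · 1/2 = 1/9; with total 31/54.
By Bayes' rule, P(urn C | data) = (8/27) / (31/54) = 16/31.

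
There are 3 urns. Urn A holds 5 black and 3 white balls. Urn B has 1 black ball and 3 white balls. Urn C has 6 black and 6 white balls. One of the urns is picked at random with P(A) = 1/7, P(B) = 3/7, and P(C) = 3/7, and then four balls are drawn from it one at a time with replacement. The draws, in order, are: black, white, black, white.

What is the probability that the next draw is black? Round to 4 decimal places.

For each hypothesis, P(data | H) works out to: P(data | urn A) = (5/8)(3/8)(5/8)(3/8) = 0.054932; P(data | urn B) = (1/4)(3/4)(1/4)(3/4) = 0.035156; P(data | urn C) = (6/12)(6/12)(6/12)(6/12) = 0.0625.
Weighting by the prior gives 1/7 · 0.054932 = 0.0078474, 3/7 · 0.035156 = 0.015067, 3/7 · 0.0625 = 0.026786; with total 0.0497.
Dividing through by the total gives posterior P(urn A | data) = 0.15789, P(urn B | data) = 0.30316, P(urn C | data) = 0.53895.
The predictive probability is P(black next | data) = (5/8)(0.15789) + (1/4)(0.30316) + (1/2)(0.53895) = 0.44395.

0.4439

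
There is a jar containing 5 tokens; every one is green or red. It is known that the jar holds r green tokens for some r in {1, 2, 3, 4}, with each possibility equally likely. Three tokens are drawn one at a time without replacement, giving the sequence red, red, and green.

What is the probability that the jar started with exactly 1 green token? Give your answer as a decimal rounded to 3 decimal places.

Under each hypothesis, the probability of the observed sequence is: P(data | r = 1) = (4/5)(3/4)(1/3) = 1/5; P(data | r = 2) = (3/5)(2/4)(2/3) = 1/5; P(data | r = 3) = (2/5)(1/4)(3/3) = 1/10; P(data | r = 4) = (1/5)(0/4) = 0.
Weighting by the prior gives 1/4 · 1/5 = 1/20, 1/4 · 1/5 = 1/20, 1/4 · 1/10 = 1/40, 1/4 · 0 = 0; these sum to 1/8.
By Bayes' rule, P(r = 1 | data) = (1/20) / (1/8) = 2/5.

0.400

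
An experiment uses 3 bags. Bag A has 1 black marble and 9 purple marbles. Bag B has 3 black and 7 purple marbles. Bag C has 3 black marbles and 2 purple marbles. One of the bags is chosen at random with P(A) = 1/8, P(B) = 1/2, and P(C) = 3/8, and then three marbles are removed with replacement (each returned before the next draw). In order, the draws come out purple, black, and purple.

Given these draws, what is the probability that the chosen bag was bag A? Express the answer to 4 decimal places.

Under each hypothesis, the probability of the observed sequence is: P(data | bag A) = (9/10)(1/10)(9/10) = 0.081; P(data | bag B) = (7/10)(3/10)(7/10) = 0.147; P(data | bag C) = (2/5)(3/5)(2/5) = 0.096.
The prior-weighted likelihoods are 1/8 · 0.081 = 0.010125, 1/2 · 0.147 = 0.0735, 3/8 · 0.096 = 0.036; these sum to 0.11962.
So P(bag A | data) = (0.010125) / (0.11962) = 0.084639.

0.0846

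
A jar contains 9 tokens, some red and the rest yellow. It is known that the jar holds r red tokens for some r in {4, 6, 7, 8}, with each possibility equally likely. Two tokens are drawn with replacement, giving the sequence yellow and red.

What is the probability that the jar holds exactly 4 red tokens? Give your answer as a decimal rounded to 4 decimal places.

0.3333

The likelihood of the observed sequence under each hypothesis: P(data | r = 4) = (5/9)(4/9) = 20/81; P(data | r = 6) = (3/9)(6/9) = 2/9; P(data | r = 7) = (2/9)(7/9) = 14/81; P(data | r = 8) = (1/9)(8/9) = 8/81.
The prior-weighted likelihoods are 1/4 · 20/81 = 5/81, 1/4 · 2/9 = 1/18, 1/4 · 14/81 = 7/162, 1/4 · 8/81 = 2/81; these sum to 5/27.
So P(r = 4 | data) = (5/81) / (5/27) = 1/3.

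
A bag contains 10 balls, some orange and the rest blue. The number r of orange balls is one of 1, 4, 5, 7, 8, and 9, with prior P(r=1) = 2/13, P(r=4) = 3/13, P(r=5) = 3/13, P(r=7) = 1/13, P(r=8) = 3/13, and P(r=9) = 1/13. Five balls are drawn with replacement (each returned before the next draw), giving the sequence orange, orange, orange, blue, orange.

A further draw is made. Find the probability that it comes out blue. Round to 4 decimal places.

0.2904

For each hypothesis, P(data | H) works out to: P(data | r = 1) = (1/10)(1/10)(1/10)(9/10)(1/10) = 9e-05; P(data | r = 4) = (4/10)(4/10)(4/10)(6/10)(4/10) = 0.01536; P(data | r = 5) = (5/10)(5/10)(5/10)(5/10)(5/10) = 0.03125; P(data | r = 7) = (7/10)(7/10)(7/10)(3/10)(7/10) = 0.07203; P(data | r = 8) = (8/10)(8/10)(8/10)(2/10)(8/10) = 0.08192; P(data | r = 9) = (9/10)(9/10)(9/10)(1/10)(9/10) = 0.06561.
Multiplying each by its prior: 2/13 · 9e-05 = 1.3846e-05, 3/13 · 0.01536 = 0.0035446, 3/13 · 0.03125 = 0.0072115, 1/13 · 0.07203 = 0.0055408, 3/13 · 0.08192 = 0.018905, 1/13 · 0.06561 = 0.0050469; with total 0.040262.
Normalising, the posterior is P(r = 1 | data) = 0.0003439, P(r = 4 | data) = 0.088038, P(r = 5 | data) = 0.17911, P(r = 7 | data) = 0.13762, P(r = 8 | data) = 0.46954, P(r = 9 | data) = 0.12535.
Averaging over the posterior, P(blue next | data) = (9/10)(0.0003439) + (3/5)(0.088038) + (1/2)(0.17911) + (3/10)(0.13762) + (1/5)(0.46954) + (1/10)(0.12535) = 0.29042.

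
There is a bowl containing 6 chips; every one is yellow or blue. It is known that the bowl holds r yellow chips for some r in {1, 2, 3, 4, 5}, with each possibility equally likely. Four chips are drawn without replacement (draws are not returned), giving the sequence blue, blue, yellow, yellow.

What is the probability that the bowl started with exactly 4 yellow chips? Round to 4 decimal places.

Compute the likelihood of the observed sequence for each case: P(data | r = 1) = (5/6)(4/5)(1/4)(0/3) = 0; P(data | r = 2) = (4/6)(3/5)(2/4)(1/3) = 1/15; P(data | r = 3) = (3/6)(2/5)(3/4)(2/3) = 1/10; P(data | r = 4) = (2/6)(1/5)(4/4)(3/3) = 1/15; P(data | r = 5) = (1/6)(0/5) = 0.
Weighting by the prior gives 1/5 · 0 = 0, 1/5 · 1/15 = 1/75, 1/5 · 1/10 = 1/50, 1/5 · 1/15 = 1/75, 1/5 · 0 = 0; with total 7/150.
Hence P(r = 4 | data) = (1/75) / (7/150) = 2/7.

0.2857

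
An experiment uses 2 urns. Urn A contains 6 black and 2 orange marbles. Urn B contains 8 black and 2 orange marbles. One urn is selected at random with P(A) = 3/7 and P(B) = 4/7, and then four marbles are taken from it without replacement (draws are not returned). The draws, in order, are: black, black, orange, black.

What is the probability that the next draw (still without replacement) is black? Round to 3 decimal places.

Under each hypothesis, the probability of the observed sequence is: P(data | urn A) = (6/8)(5/7)(2/6)(4/5) = 1/7; P(data | urn B) = (8/10)(7/9)(2/8)(6/7) = 2/15.
Multiplying each by its prior: 3/7 · 1/7 = 3/49, 4/7 · 2/15 = 8/105; these sum to 101/735.
Normalising, the posterior is P(urn A | data) = 0.44554, P(urn B | data) = 0.55446.
Averaging over the posterior, P(black next | data) = (3/4)(0.44554) + (5/6)(0.55446) = 0.7962.

0.796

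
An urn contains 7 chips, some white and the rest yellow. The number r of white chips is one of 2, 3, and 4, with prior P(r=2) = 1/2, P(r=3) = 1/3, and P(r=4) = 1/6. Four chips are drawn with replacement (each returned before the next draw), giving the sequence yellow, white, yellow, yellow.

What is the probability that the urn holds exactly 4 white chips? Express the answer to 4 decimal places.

0.0870

Compute the likelihood of the observed sequence for each case: P(data | r = 2) = (5/7)(2/7)(5/7)(5/7) = 0.10412; P(data | r = 3) = (4/7)(3/7)(4/7)(4/7) = 0.079967; P(data | r = 4) = (3/7)(4/7)(3/7)(3/7) = 0.044981.
The prior-weighted likelihoods are 1/2 · 0.10412 = 0.052062, 1/3 · 0.079967 = 0.026656, 1/6 · 0.044981 = 0.0074969; with total 0.086214.
So P(r = 4 | data) = (0.0074969) / (0.086214) = 0.086957.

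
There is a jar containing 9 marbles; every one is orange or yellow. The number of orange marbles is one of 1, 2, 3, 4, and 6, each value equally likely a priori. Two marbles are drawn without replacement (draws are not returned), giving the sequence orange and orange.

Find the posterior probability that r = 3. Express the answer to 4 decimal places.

Under each hypothesis, the probability of the observed sequence is: P(data | r = 1) = (1/9)(0/8) = 0; P(data | r = 2) = (2/9)(1/8) = 1/36; P(data | r = 3) = (3/9)(2/8) = 1/12; P(data | r = 4) = (4/9)(3/8) = 1/6; P(data | r = 6) = (6/9)(5/8) = 5/12.
Multiplying each by its prior: 1/5 · 0 = 0, 1/5 · 1/36 = 1/180, 1/5 · 1/12 = 1/60, 1/5 · 1/6 = 1/30, 1/5 · 5/12 = 1/12; these sum to 5/36.
So P(r = 3 | data) = (1/60) / (5/36) = 3/25.

0.1200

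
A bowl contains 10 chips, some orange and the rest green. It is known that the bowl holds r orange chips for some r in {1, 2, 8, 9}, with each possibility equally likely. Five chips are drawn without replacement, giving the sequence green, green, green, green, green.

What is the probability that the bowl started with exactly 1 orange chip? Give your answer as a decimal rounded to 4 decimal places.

The likelihood of the observed sequence under each hypothesis: P(data | r = 1) = (9/10)(8/9)(7/8)(6/7)(5/6) = 1/2; P(data | r = 2) = (8/10)(7/9)(6/8)(5/7)(4/6) = 2/9; P(data | r = 8) = (2/10)(1/9)(0/8) = 0; P(data | r = 9) = (1/10)(0/9) = 0.
Multiplying each by its prior: 1/4 · 1/2 = 1/8, 1/4 · 2/9 = 1/18, 1/4 · 0 = 0, 1/4 · 0 = 0; these sum to 13/72.
Therefore the posterior P(r = 1 | data) = (1/8) / (13/72) = 9/13.

0.6923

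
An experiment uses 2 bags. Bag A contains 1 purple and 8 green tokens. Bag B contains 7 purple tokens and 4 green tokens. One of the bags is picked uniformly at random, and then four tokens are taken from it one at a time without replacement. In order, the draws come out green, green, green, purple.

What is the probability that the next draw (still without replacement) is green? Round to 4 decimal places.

The likelihood of the observed sequence under each hypothesis: P(data | bag A) = (8/9)(7/8)(6/7)(1/6) = 0.11111; P(data | bag B) = (4/11)(3/10)(2/9)(7/8) = 0.021212.
Weighting by the prior gives 1/2 · 0.11111 = 0.055556, 1/2 · 0.021212 = 0.010606; summing to 0.066162.
Normalising, the posterior is P(bag A | data) = 0.83969, P(bag B | data) = 0.16031.
So P(green next | data) = Σ P(green next | H) P(H | data) = (1)(0.83969) + (1/7)(0.16031) = 0.8626.

0.8626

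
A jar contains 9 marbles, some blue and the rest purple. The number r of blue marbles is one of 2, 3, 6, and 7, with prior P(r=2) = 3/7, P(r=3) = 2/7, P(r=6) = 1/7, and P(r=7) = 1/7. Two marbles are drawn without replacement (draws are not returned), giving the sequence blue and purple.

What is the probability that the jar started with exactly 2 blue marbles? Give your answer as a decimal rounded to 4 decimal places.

0.3818

The likelihood of the observed sequence under each hypothesis: P(data | r = 2) = (2/9)(7/8) = 7/36; P(data | r = 3) = (3/9)(6/8) = 1/4; P(data | r = 6) = (6/9)(3/8) = 1/4; P(data | r = 7) = (7/9)(2/8) = 7/36.
Weighting by the prior gives 3/7 · 7/36 = 1/12, 2/7 · 1/4 = 1/14, 1/7 · 1/4 = 1/28, 1/7 · 7/36 = 1/36; summing to 55/252.
Therefore the posterior P(r = 2 | data) = (1/12) / (55/252) = 21/55.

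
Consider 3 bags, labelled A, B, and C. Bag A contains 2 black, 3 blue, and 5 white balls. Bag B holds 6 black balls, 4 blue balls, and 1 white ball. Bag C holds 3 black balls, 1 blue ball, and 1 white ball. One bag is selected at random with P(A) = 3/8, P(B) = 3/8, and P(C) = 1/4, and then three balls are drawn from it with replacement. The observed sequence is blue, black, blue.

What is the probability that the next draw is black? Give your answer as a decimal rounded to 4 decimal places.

Under each hypothesis, the probability of the observed sequence is: P(data | bag A) = (3/10)(2/10)(3/10) = 0.018; P(data | bag B) = (4/11)(6/11)(4/11) = 0.072126; P(data | bag C) = (1/5)(3/5)(1/5) = 0.024.
The prior-weighted likelihoods are 3/8 · 0.018 = 0.00675, 3/8 · 0.072126 = 0.027047, 1/4 · 0.024 = 0.006; these sum to 0.039797.
Dividing through by the total gives posterior P(bag A | data) = 0.16961, P(bag B | data) = 0.67963, P(bag C | data) = 0.15076.
The predictive probability is P(black next | data) = (1/5)(0.16961) + (6/11)(0.67963) + (3/5)(0.15076) = 0.49509.

0.4951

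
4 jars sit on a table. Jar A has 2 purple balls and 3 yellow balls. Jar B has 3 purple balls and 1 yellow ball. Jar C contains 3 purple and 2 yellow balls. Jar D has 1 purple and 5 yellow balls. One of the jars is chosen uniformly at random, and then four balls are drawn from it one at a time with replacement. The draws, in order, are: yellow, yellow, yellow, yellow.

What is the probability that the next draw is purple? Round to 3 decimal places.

0.235

Under each hypothesis, the probability of the observed sequence is: P(data | jar A) = (3/5)(3/5)(3/5)(3/5) = 0.1296; P(data | jar B) = (1/4)(1/4)(1/4)(1/4) = 0.0039062; P(data | jar C) = (2/5)(2/5)(2/5)(2/5) = 0.0256; P(data | jar D) = (5/6)(5/6)(5/6)(5/6) = 0.48225.
Multiplying each by its prior: 1/4 · 0.1296 = 0.0324, 1/4 · 0.0039062 = 0.00097656, 1/4 · 0.0256 = 0.0064, 1/4 · 0.48225 = 0.12056; these sum to 0.16034.
The posterior is then P(jar A | data) = 0.20207, P(jar B | data) = 0.0060906, P(jar C | data) = 0.039915, P(jar D | data) = 0.75192.
Averaging over the posterior, P(purple next | data) = (2/5)(0.20207) + (3/4)(0.0060906) + (3/5)(0.039915) + (1/6)(0.75192) = 0.23467.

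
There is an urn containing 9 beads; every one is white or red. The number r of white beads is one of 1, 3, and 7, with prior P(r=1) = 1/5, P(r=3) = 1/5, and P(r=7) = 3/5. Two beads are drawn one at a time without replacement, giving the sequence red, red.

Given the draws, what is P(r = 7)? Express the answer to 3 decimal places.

0.065

For each hypothesis, P(data | H) works out to: P(data | r = 1) = (8/9)(7/8) = 7/9; P(data | r = 3) = (6/9)(5/8) = 5/12; P(data | r = 7) = (2/9)(1/8) = 1/36.
Multiplying each by its prior: 1/5 · 7/9 = 7/45, 1/5 · 5/12 = 1/12, 3/5 · 1/36 = 1/60; these sum to 23/90.
Therefore the posterior P(r = 7 | data) = (1/60) / (23/90) = 3/46.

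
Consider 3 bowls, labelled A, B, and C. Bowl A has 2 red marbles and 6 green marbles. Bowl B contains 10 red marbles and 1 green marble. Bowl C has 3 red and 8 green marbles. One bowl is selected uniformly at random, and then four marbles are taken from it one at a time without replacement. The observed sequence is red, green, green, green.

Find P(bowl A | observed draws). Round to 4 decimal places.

For each hypothesis, P(data | H) works out to: P(data | bowl A) = (2/8)(6/7)(5/6)(4/5) = 0.14286; P(data | bowl B) = (10/11)(1/10)(0/9) = 0; P(data | bowl C) = (3/11)(8/10)(7/9)(6/8) = 0.12727.
Weighting by the prior gives 1/3 · 0.14286 = 0.047619, 1/3 · 0 = 0, 1/3 · 0.12727 = 0.042424; these sum to 0.090043.
So P(bowl A | data) = (0.047619) / (0.090043) = 0.52885.

0.5288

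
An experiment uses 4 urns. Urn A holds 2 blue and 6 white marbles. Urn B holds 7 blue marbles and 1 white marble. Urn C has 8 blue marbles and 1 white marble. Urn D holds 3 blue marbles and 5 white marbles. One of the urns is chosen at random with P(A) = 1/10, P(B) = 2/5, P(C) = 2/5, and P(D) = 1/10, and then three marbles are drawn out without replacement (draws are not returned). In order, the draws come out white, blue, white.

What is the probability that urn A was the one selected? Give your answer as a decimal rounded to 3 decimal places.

For each hypothesis, P(data | H) works out to: P(data | urn A) = (6/8)(2/7)(5/6) = 5/28; P(data | urn B) = (1/8)(7/7)(0/6) = 0; P(data | urn C) = (1/9)(8/8)(0/7) = 0; P(data | urn D) = (5/8)(3/7)(4/6) = 5/28.
Multiplying each by its prior: 1/10 · 5/28 = 1/56, 2/5 · 0 = 0, 2/5 · 0 = 0, 1/10 · 5/28 = 1/56; these sum to 1/28.
Hence P(urn A | data) = (1/56) / (1/28) = 1/2.

0.500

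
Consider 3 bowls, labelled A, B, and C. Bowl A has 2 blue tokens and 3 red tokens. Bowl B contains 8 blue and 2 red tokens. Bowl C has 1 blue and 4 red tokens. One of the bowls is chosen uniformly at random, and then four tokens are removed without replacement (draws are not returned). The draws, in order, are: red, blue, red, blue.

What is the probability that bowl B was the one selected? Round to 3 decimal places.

0.182

Compute the likelihood of the observed sequence for each case: P(data | bowl A) = (3/5)(2/4)(2/3)(1/2) = 1/10; P(data | bowl B) = (2/10)(8/9)(1/8)(7/7) = 1/45; P(data | bowl C) = (4/5)(1/4)(3/3)(0/2) = 0.
The prior-weighted likelihoods are 1/3 · 1/10 = 1/30, 1/3 · 1/45 = 1/135, 1/3 · 0 = 0; summing to 11/270.
So P(bowl B | data) = (1/135) / (11/270) = 2/11.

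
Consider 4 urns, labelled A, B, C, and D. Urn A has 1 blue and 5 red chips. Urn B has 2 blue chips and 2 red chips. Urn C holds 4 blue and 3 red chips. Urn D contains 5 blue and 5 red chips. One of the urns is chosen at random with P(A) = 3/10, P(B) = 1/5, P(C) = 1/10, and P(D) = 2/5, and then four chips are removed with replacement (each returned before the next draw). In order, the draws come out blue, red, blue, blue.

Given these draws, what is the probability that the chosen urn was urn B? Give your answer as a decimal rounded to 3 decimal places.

For each hypothesis, P(data | H) works out to: P(data | urn A) = (1/6)(5/6)(1/6)(1/6) = 0.003858; P(data | urn B) = (2/4)(2/4)(2/4)(2/4) = 0.0625; P(data | urn C) = (4/7)(3/7)(4/7)(4/7) = 0.079967; P(data | urn D) = (5/10)(5/10)(5/10)(5/10) = 0.0625.
The prior-weighted likelihoods are 3/10 · 0.003858 = 0.0011574, 1/5 · 0.0625 = 0.0125, 1/10 · 0.079967 = 0.0079967, 2/5 · 0.0625 = 0.025; summing to 0.046654.
Hence P(urn B | data) = (0.0125) / (0.046654) = 0.26793.

0.268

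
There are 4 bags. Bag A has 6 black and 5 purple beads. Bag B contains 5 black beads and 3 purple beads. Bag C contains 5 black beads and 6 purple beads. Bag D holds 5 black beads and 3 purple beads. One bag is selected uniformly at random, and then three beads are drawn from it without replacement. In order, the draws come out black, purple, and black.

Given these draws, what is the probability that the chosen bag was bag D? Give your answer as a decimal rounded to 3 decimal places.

0.284

Compute the likelihood of the observed sequence for each case: P(data | bag A) = (6/11)(5/10)(5/9) = 5/33; P(data | bag B) = (5/8)(3/7)(4/6) = 5/28; P(data | bag C) = (5/11)(6/10)(4/9) = 4/33; P(data | bag D) = (5/8)(3/7)(4/6) = 5/28.
Multiplying each by its prior: 1/4 · 5/33 = 5/132, 1/4 · 5/28 = 5/112, 1/4 · 4/33 = 1/33, 1/4 · 5/28 = 5/112; these sum to 97/616.
Therefore the posterior P(bag D | data) = (5/112) / (97/616) = 55/194.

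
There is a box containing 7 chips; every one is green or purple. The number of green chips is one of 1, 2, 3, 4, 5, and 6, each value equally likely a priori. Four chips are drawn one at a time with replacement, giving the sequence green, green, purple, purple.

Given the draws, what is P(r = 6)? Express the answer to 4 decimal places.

Compute the likelihood of the observed sequence for each case: P(data | r = 1) = (1/7)(1/7)(6/7)(6/7) = 0.014994; P(data | r = 2) = (2/7)(2/7)(5/7)(5/7) = 0.041649; P(data | r = 3) = (3/7)(3/7)(4/7)(4/7) = 0.059975; P(data | r = 4) = (4/7)(4/7)(3/7)(3/7) = 0.059975; P(data | r = 5) = (5/7)(5/7)(2/7)(2/7) = 0.041649; P(data | r = 6) = (6/7)(6/7)(1/7)(1/7) = 0.014994.
Weighting by the prior gives 1/6 · 0.014994 = 0.002499, 1/6 · 0.041649 = 0.0069416, 1/6 · 0.059975 = 0.0099958, 1/6 · 0.059975 = 0.0099958, 1/6 · 0.041649 = 0.0069416, 1/6 · 0.014994 = 0.002499; summing to 0.038873.
So P(r = 6 | data) = (0.002499) / (0.038873) = 0.064286.

0.0643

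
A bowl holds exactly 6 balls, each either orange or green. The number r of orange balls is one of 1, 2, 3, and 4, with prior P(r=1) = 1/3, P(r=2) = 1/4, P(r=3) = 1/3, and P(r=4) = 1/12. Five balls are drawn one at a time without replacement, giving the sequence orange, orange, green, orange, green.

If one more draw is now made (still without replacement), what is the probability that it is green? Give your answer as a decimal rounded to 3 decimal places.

0.750

Compute the likelihood of the observed sequence for each case: P(data | r = 1) = (1/6)(0/5) = 0; P(data | r = 2) = (2/6)(1/5)(4/4)(0/3) = 0; P(data | r = 3) = (3/6)(2/5)(3/4)(1/3)(2/2) = 1/20; P(data | r = 4) = (4/6)(3/5)(2/4)(2/3)(1/2) = 1/15.
Weighting by the prior gives 1/3 · 0 = 0, 1/4 · 0 = 0, 1/3 · 1/20 = 1/60, 1/12 · 1/15 = 1/180; summing to 1/45.
Normalising, the posterior is P(r = 1 | data) = 0, P(r = 2 | data) = 0, P(r = 3 | data) = 3/4, P(r = 4 | data) = 1/4.
Averaging over the posterior, P(green next | data) = (1)(3/4) + (0)(1/4) = 3/4.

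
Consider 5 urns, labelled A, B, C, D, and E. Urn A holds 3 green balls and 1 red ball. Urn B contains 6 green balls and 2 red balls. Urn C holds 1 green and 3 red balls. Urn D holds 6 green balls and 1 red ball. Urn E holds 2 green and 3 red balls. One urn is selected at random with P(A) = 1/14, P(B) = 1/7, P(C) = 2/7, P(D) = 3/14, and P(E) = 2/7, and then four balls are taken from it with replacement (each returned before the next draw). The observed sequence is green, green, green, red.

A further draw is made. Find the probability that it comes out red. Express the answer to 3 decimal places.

For each hypothesis, P(data | H) works out to: P(data | urn A) = (3/4)(3/4)(3/4)(1/4) = 0.10547; P(data | urn B) = (6/8)(6/8)(6/8)(2/8) = 0.10547; P(data | urn C) = (1/4)(1/4)(1/4)(3/4) = 0.011719; P(data | urn D) = (6/7)(6/7)(6/7)(1/7) = 0.089963; P(data | urn E) = (2/5)(2/5)(2/5)(3/5) = 0.0384.
Multiplying each by its prior: 1/14 · 0.10547 = 0.0075335, 1/7 · 0.10547 = 0.015067, 2/7 · 0.011719 = 0.0033482, 3/14 · 0.089963 = 0.019278, 2/7 · 0.0384 = 0.010971; with total 0.056198.
The posterior is then P(urn A | data) = 0.13405, P(urn B | data) = 0.26811, P(urn C | data) = 0.059579, P(urn D | data) = 0.34303, P(urn E | data) = 0.19523.
The predictive probability is P(red next | data) = (1/4)(0.13405) + (1/4)(0.26811) + (3/4)(0.059579) + (1/7)(0.34303) + (3/5)(0.19523) = 0.31137.

0.311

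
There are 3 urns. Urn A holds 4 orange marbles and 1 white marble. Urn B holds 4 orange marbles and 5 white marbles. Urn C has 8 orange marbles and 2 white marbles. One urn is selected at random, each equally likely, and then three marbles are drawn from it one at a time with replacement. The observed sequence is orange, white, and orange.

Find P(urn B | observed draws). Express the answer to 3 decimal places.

Under each hypothesis, the probability of the observed sequence is: P(data | urn A) = (4/5)(1/5)(4/5) = 0.128; P(data | urn B) = (4/9)(5/9)(4/9) = 0.10974; P(data | urn C) = (8/10)(2/10)(8/10) = 0.128.
Weighting by the prior gives 1/3 · 0.128 = 0.042667, 1/3 · 0.10974 = 0.03658, 1/3 · 0.128 = 0.042667; with total 0.12191.
So P(urn B | data) = (0.03658) / (0.12191) = 0.30005.

0.300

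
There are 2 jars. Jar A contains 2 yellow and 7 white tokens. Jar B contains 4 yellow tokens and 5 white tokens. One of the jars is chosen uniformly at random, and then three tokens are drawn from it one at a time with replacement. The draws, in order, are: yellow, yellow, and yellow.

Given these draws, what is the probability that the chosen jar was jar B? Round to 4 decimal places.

Under each hypothesis, the probability of the observed sequence is: P(data | jar A) = (2/9)(2/9)(2/9) = 8/729; P(data | jar B) = (4/9)(4/9)(4/9) = 64/729.
The prior-weighted likelihoods are 1/2 · 8/729 = 4/729, 1/2 · 64/729 = 32/729; these sum to 4/81.
Therefore the posterior P(jar B | data) = (32/729) / (4/81) = 8/9.

0.8889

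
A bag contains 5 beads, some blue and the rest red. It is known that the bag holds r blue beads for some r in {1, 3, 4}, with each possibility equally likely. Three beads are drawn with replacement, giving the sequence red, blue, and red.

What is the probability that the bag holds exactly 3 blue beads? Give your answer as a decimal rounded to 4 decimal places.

Under each hypothesis, the probability of the observed sequence is: P(data | r = 1) = (4/5)(1/5)(4/5) = 16/125; P(data | r = 3) = (2/5)(3/5)(2/5) = 12/125; P(data | r = 4) = (1/5)(4/5)(1/5) = 4/125.
The prior-weighted likelihoods are 1/3 · 16/125 = 16/375, 1/3 · 12/125 = 4/125, 1/3 · 4/125 = 4/375; these sum to 32/375.
Hence P(r = 3 | data) = (4/125) / (32/375) = 3/8.

0.3750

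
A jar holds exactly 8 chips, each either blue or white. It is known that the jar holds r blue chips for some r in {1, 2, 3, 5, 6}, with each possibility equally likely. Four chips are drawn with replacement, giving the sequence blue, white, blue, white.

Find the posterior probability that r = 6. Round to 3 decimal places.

0.183

Compute the likelihood of the observed sequence for each case: P(data | r = 1) = (1/8)(7/8)(1/8)(7/8) = 0.011963; P(data | r = 2) = (2/8)(6/8)(2/8)(6/8) = 0.035156; P(data | r = 3) = (3/8)(5/8)(3/8)(5/8) = 0.054932; P(data | r = 5) = (5/8)(3/8)(5/8)(3/8) = 0.054932; P(data | r = 6) = (6/8)(2/8)(6/8)(2/8) = 0.035156.
Weighting by the prior gives 1/5 · 0.011963 = 0.0023926, 1/5 · 0.035156 = 0.0070313, 1/5 · 0.054932 = 0.010986, 1/5 · 0.054932 = 0.010986, 1/5 · 0.035156 = 0.0070313; summing to 0.038428.
Therefore the posterior P(r = 6 | data) = (0.0070313) / (0.038428) = 0.18297.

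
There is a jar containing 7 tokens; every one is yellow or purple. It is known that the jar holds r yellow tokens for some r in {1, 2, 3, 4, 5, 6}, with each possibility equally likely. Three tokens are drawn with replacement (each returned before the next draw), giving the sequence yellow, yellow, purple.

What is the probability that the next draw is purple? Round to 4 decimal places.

0.4082

For each hypothesis, P(data | H) works out to: P(data | r = 1) = (1/7)(1/7)(6/7) = 0.017493; P(data | r = 2) = (2/7)(2/7)(5/7) = 0.058309; P(data | r = 3) = (3/7)(3/7)(4/7) = 0.10496; P(data | r = 4) = (4/7)(4/7)(3/7) = 0.13994; P(data | r = 5) = (5/7)(5/7)(2/7) = 0.14577; P(data | r = 6) = (6/7)(6/7)(1/7) = 0.10496.
Weighting by the prior gives 1/6 · 0.017493 = 0.0029155, 1/6 · 0.058309 = 0.0097182, 1/6 · 0.10496 = 0.017493, 1/6 · 0.13994 = 0.023324, 1/6 · 0.14577 = 0.024295, 1/6 · 0.10496 = 0.017493; these sum to 0.095238.
The posterior is then P(r = 1 | data) = 0.030612, P(r = 2 | data) = 0.10204, P(r = 3 | data) = 0.18367, P(r = 4 | data) = 0.2449, P(r = 5 | data) = 0.2551, P(r = 6 | data) = 0.18367.
So P(purple next | data) = Σ P(purple next | H) P(H | data) = (6/7)(0.030612) + (5/7)(0.10204) + (4/7)(0.18367) + (3/7)(0.2449) + (2/7)(0.2551) + (1/7)(0.18367) = 0.40816.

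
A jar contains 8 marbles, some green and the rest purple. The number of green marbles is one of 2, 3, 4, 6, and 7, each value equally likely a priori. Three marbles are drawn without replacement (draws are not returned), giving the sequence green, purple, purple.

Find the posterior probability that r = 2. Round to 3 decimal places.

For each hypothesis, P(data | H) works out to: P(data | r = 2) = (2/8)(6/7)(5/6) = 5/28; P(data | r = 3) = (3/8)(5/7)(4/6) = 5/28; P(data | r = 4) = (4/8)(4/7)(3/6) = 1/7; P(data | r = 6) = (6/8)(2/7)(1/6) = 1/28; P(data | r = 7) = (7/8)(1/7)(0/6) = 0.
Weighting by the prior gives 1/5 · 5/28 = 1/28, 1/5 · 5/28 = 1/28, 1/5 · 1/7 = 1/35, 1/5 · 1/28 = 1/140, 1/5 · 0 = 0; summing to 3/28.
Therefore the posterior P(r = 2 | data) = (1/28) / (3/28) = 1/3.

0.333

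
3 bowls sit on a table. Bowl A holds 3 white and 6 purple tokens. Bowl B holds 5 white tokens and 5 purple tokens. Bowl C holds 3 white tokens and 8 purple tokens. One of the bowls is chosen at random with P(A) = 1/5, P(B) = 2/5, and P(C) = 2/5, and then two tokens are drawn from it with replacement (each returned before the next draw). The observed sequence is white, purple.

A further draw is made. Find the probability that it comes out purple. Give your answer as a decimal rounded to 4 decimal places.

0.6137

Compute the likelihood of the observed sequence for each case: P(data | bowl A) = (3/9)(6/9) = 0.22222; P(data | bowl B) = (5/10)(5/10) = 0.25; P(data | bowl C) = (3/11)(8/11) = 0.19835.
Multiplying each by its prior: 1/5 · 0.22222 = 0.044444, 2/5 · 0.25 = 0.1, 2/5 · 0.19835 = 0.079339; summing to 0.22378.
Dividing through by the total gives posterior P(bowl A | data) = 0.1986, P(bowl B | data) = 0.44686, P(bowl C | data) = 0.35453.
The predictive probability is P(purple next | data) = (2/3)(0.1986) + (1/2)(0.44686) + (8/11)(0.35453) = 0.61368.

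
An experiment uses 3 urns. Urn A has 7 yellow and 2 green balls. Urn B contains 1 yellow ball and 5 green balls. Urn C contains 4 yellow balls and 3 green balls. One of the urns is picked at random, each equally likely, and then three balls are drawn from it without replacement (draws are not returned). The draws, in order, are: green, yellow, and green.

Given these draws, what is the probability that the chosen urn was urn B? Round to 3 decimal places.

Compute the likelihood of the observed sequence for each case: P(data | urn A) = (2/9)(7/8)(1/7) = 0.027778; P(data | urn B) = (5/6)(1/5)(4/4) = 0.16667; P(data | urn C) = (3/7)(4/6)(2/5) = 0.11429.
Multiplying each by its prior: 1/3 · 0.027778 = 0.0092593, 1/3 · 0.16667 = 0.055556, 1/3 · 0.11429 = 0.038095; with total 0.10291.
So P(urn B | data) = (0.055556) / (0.10291) = 0.53985.

0.540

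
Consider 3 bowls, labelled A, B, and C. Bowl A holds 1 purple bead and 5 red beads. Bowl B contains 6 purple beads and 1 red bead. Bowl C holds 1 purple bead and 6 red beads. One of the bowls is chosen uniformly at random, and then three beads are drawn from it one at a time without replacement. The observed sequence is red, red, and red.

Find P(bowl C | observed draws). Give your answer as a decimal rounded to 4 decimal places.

0.5333

For each hypothesis, P(data | H) works out to: P(data | bowl A) = (5/6)(4/5)(3/4) = 1/2; P(data | bowl B) = (1/7)(0/6) = 0; P(data | bowl C) = (6/7)(5/6)(4/5) = 4/7.
The prior-weighted likelihoods are 1/3 · 1/2 = 1/6, 1/3 · 0 = 0, 1/3 · 4/7 = 4/21; these sum to 5/14.
So P(bowl C | data) = (4/21) / (5/14) = 8/15.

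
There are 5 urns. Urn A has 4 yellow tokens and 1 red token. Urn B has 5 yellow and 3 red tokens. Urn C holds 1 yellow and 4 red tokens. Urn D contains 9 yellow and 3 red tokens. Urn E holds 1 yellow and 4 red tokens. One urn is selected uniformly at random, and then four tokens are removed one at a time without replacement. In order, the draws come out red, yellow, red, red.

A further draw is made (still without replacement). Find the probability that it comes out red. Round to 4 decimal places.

Under each hypothesis, the probability of the observed sequence is: P(data | urn A) = (1/5)(4/4)(0/3) = 0; P(data | urn B) = (3/8)(5/7)(2/6)(1/5) = 0.017857; P(data | urn C) = (4/5)(1/4)(3/3)(2/2) = 0.2; P(data | urn D) = (3/12)(9/11)(2/10)(1/9) = 0.0045455; P(data | urn E) = (4/5)(1/4)(3/3)(2/2) = 0.2.
The prior-weighted likelihoods are 1/5 · 0 = 0, 1/5 · 0.017857 = 0.0035714, 1/5 · 0.2 = 0.04, 1/5 · 0.0045455 = 0.00090909, 1/5 · 0.2 = 0.04; with total 0.084481.
Dividing through by the total gives posterior P(urn A | data) = 0, P(urn B | data) = 0.042275, P(urn C | data) = 0.47348, P(urn D | data) = 0.010761, P(urn E | data) = 0.47348.
Averaging over the posterior, P(red next | data) = (0)(0.042275) + (1)(0.47348) + (0)(0.010761) + (1)(0.47348) = 0.94696.

0.9470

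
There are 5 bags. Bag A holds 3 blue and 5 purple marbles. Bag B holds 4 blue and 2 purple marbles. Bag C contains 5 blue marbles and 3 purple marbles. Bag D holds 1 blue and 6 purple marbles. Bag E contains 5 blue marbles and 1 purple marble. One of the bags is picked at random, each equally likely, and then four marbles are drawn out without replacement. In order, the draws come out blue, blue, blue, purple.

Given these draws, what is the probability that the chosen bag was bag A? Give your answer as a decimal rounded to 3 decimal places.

0.042

Under each hypothesis, the probability of the observed sequence is: P(data | bag A) = (3/8)(2/7)(1/6)(5/5) = 1/56; P(data | bag B) = (4/6)(3/5)(2/4)(2/3) = 2/15; P(data | bag C) = (5/8)(4/7)(3/6)(3/5) = 3/28; P(data | bag D) = (1/7)(0/6) = 0; P(data | bag E) = (5/6)(4/5)(3/4)(1/3) = 1/6.
The prior-weighted likelihoods are 1/5 · 1/56 = 1/280, 1/5 · 2/15 = 2/75, 1/5 · 3/28 = 3/140, 1/5 · 0 = 0, 1/5 · 1/6 = 1/30; these sum to 17/200.
By Bayes' rule, P(bag A | data) = (1/280) / (17/200) = 5/119.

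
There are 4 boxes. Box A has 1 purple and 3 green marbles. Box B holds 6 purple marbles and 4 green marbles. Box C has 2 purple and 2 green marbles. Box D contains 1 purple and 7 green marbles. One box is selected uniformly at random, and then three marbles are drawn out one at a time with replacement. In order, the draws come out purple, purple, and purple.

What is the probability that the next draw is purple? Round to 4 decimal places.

0.5473

For each hypothesis, P(data | H) works out to: P(data | box A) = (1/4)(1/4)(1/4) = 0.015625; P(data | box B) = (6/10)(6/10)(6/10) = 0.216; P(data | box C) = (2/4)(2/4)(2/4) = 0.125; P(data | box D) = (1/8)(1/8)(1/8) = 0.0019531.
Weighting by the prior gives 1/4 · 0.015625 = 0.0039062, 1/4 · 0.216 = 0.054, 1/4 · 0.125 = 0.03125, 1/4 · 0.0019531 = 0.00048828; summing to 0.089645.
The posterior is then P(box A | data) = 0.043575, P(box B | data) = 0.60238, P(box C | data) = 0.3486, P(box D | data) = 0.0054469.
So P(purple next | data) = Σ P(purple next | H) P(H | data) = (1/4)(0.043575) + (3/5)(0.60238) + (1/2)(0.3486) + (1/8)(0.0054469) = 0.5473.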